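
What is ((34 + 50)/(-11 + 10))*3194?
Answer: -268296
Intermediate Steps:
((34 + 50)/(-11 + 10))*3194 = (84/(-1))*3194 = (84*(-1))*3194 = -84*3194 = -268296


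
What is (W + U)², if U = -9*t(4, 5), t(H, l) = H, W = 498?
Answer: 213444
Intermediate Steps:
U = -36 (U = -9*4 = -36)
(W + U)² = (498 - 36)² = 462² = 213444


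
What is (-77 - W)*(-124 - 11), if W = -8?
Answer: 9315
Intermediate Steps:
(-77 - W)*(-124 - 11) = (-77 - 1*(-8))*(-124 - 11) = (-77 + 8)*(-135) = -69*(-135) = 9315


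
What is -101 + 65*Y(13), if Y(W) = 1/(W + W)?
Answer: -197/2 ≈ -98.500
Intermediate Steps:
Y(W) = 1/(2*W)
-101 + 65*Y(13) = -101 + 65*((1/2)/13) = -101 + 65*((1/2)*(1/13)) = -101 + 65*(1/26) = -101 + 5/2 = -197/2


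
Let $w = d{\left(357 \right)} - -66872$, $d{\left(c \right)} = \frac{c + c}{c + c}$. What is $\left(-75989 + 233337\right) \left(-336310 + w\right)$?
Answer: $-42395373076$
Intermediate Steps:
$d{\left(c \right)} = 1$ ($d{\left(c \right)} = \frac{2 c}{2 c} = 2 c \frac{1}{2 c} = 1$)
$w = 66873$ ($w = 1 - -66872 = 1 + 66872 = 66873$)
$\left(-75989 + 233337\right) \left(-336310 + w\right) = \left(-75989 + 233337\right) \left(-336310 + 66873\right) = 157348 \left(-269437\right) = -42395373076$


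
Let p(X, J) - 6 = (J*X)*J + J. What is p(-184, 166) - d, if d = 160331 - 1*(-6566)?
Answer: -5237029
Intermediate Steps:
d = 166897 (d = 160331 + 6566 = 166897)
p(X, J) = 6 + J + X*J² (p(X, J) = 6 + ((J*X)*J + J) = 6 + (X*J² + J) = 6 + (J + X*J²) = 6 + J + X*J²)
p(-184, 166) - d = (6 + 166 - 184*166²) - 1*166897 = (6 + 166 - 184*27556) - 166897 = (6 + 166 - 5070304) - 166897 = -5070132 - 166897 = -5237029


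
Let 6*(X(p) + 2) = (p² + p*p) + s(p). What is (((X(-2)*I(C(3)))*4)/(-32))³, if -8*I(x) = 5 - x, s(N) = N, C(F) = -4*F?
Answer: -4913/262144 ≈ -0.018742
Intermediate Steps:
X(p) = -2 + p²/3 + p/6 (X(p) = -2 + ((p² + p*p) + p)/6 = -2 + ((p² + p²) + p)/6 = -2 + (2*p² + p)/6 = -2 + (p + 2*p²)/6 = -2 + (p²/3 + p/6) = -2 + p²/3 + p/6)
I(x) = -5/8 + x/8 (I(x) = -(5 - x)/8 = -5/8 + x/8)
(((X(-2)*I(C(3)))*4)/(-32))³ = ((((-2 + (⅓)*(-2)² + (⅙)*(-2))*(-5/8 + (-4*3)/8))*4)/(-32))³ = ((((-2 + (⅓)*4 - ⅓)*(-5/8 + (⅛)*(-12)))*4)*(-1/32))³ = ((((-2 + 4/3 - ⅓)*(-5/8 - 3/2))*4)*(-1/32))³ = ((-1*(-17/8)*4)*(-1/32))³ = (((17/8)*4)*(-1/32))³ = ((17/2)*(-1/32))³ = (-17/64)³ = -4913/262144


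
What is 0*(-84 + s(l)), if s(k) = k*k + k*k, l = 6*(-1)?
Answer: 0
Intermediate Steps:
l = -6
s(k) = 2*k² (s(k) = k² + k² = 2*k²)
0*(-84 + s(l)) = 0*(-84 + 2*(-6)²) = 0*(-84 + 2*36) = 0*(-84 + 72) = 0*(-12) = 0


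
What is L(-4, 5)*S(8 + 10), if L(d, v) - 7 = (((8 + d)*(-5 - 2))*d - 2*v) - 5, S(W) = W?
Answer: 1872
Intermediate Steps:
L(d, v) = 2 - 2*v + d*(-56 - 7*d) (L(d, v) = 7 + ((((8 + d)*(-5 - 2))*d - 2*v) - 5) = 7 + ((((8 + d)*(-7))*d - 2*v) - 5) = 7 + (((-56 - 7*d)*d - 2*v) - 5) = 7 + ((d*(-56 - 7*d) - 2*v) - 5) = 7 + ((-2*v + d*(-56 - 7*d)) - 5) = 7 + (-5 - 2*v + d*(-56 - 7*d)) = 2 - 2*v + d*(-56 - 7*d))
L(-4, 5)*S(8 + 10) = (2 - 56*(-4) - 7*(-4)² - 2*5)*(8 + 10) = (2 + 224 - 7*16 - 10)*18 = (2 + 224 - 112 - 10)*18 = 104*18 = 1872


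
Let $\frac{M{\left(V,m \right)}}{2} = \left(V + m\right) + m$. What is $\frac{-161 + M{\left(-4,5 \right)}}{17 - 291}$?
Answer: $\frac{149}{274} \approx 0.5438$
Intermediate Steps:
$M{\left(V,m \right)} = 2 V + 4 m$ ($M{\left(V,m \right)} = 2 \left(\left(V + m\right) + m\right) = 2 \left(V + 2 m\right) = 2 V + 4 m$)
$\frac{-161 + M{\left(-4,5 \right)}}{17 - 291} = \frac{-161 + \left(2 \left(-4\right) + 4 \cdot 5\right)}{17 - 291} = \frac{-161 + \left(-8 + 20\right)}{-274} = \left(-161 + 12\right) \left(- \frac{1}{274}\right) = \left(-149\right) \left(- \frac{1}{274}\right) = \frac{149}{274}$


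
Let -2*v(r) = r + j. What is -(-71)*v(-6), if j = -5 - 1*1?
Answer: 426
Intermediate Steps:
j = -6 (j = -5 - 1 = -6)
v(r) = 3 - r/2 (v(r) = -(r - 6)/2 = -(-6 + r)/2 = 3 - r/2)
-(-71)*v(-6) = -(-71)*(3 - 1/2*(-6)) = -(-71)*(3 + 3) = -(-71)*6 = -1*(-426) = 426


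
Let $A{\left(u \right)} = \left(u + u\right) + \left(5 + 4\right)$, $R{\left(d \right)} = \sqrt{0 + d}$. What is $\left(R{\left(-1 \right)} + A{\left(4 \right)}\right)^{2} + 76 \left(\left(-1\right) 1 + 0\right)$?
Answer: $212 + 34 i \approx 212.0 + 34.0 i$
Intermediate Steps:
$R{\left(d \right)} = \sqrt{d}$
$A{\left(u \right)} = 9 + 2 u$ ($A{\left(u \right)} = 2 u + 9 = 9 + 2 u$)
$\left(R{\left(-1 \right)} + A{\left(4 \right)}\right)^{2} + 76 \left(\left(-1\right) 1 + 0\right) = \left(\sqrt{-1} + \left(9 + 2 \cdot 4\right)\right)^{2} + 76 \left(\left(-1\right) 1 + 0\right) = \left(i + \left(9 + 8\right)\right)^{2} + 76 \left(-1 + 0\right) = \left(i + 17\right)^{2} + 76 \left(-1\right) = \left(17 + i\right)^{2} - 76 = -76 + \left(17 + i\right)^{2}$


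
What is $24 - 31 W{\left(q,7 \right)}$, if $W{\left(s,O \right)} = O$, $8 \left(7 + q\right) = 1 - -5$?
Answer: $-193$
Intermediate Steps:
$q = - \frac{25}{4}$ ($q = -7 + \frac{1 - -5}{8} = -7 + \frac{1 + 5}{8} = -7 + \frac{1}{8} \cdot 6 = -7 + \frac{3}{4} = - \frac{25}{4} \approx -6.25$)
$24 - 31 W{\left(q,7 \right)} = 24 - 217 = -193$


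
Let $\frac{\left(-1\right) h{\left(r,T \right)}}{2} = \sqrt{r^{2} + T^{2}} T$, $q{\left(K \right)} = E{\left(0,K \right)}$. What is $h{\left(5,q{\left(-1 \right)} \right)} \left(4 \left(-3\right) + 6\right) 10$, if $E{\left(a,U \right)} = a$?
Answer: $0$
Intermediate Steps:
$q{\left(K \right)} = 0$
$h{\left(r,T \right)} = - 2 T \sqrt{T^{2} + r^{2}}$ ($h{\left(r,T \right)} = - 2 \sqrt{r^{2} + T^{2}} T = - 2 \sqrt{T^{2} + r^{2}} T = - 2 T \sqrt{T^{2} + r^{2}}$)
$h{\left(5,q{\left(-1 \right)} \right)} \left(4 \left(-3\right) + 6\right) 10 = \left(-2\right) 0 \sqrt{0^{2} + 5^{2}} \left(4 \left(-3\right) + 6\right) 10 = \left(-2\right) 0 \sqrt{0 + 25} \left(-12 + 6\right) 10 = \left(-2\right) 0 \sqrt{25} \left(-6\right) 10 = \left(-2\right) 0 \cdot 5 \left(-6\right) 10 = 0 \left(-6\right) 10 = 0 \cdot 10 = 0$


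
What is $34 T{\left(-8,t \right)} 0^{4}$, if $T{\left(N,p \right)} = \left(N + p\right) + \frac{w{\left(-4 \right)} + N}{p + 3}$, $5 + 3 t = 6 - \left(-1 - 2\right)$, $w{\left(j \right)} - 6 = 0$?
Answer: $0$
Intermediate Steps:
$w{\left(j \right)} = 6$ ($w{\left(j \right)} = 6 + 0 = 6$)
$t = \frac{4}{3}$ ($t = - \frac{5}{3} + \frac{6 - \left(-1 - 2\right)}{3} = - \frac{5}{3} + \frac{6 - -3}{3} = - \frac{5}{3} + \frac{6 + 3}{3} = - \frac{5}{3} + \frac{1}{3} \cdot 9 = - \frac{5}{3} + 3 = \frac{4}{3} \approx 1.3333$)
$T{\left(N,p \right)} = N + p + \frac{6 + N}{3 + p}$ ($T{\left(N,p \right)} = \left(N + p\right) + \frac{6 + N}{p + 3} = \left(N + p\right) + \frac{6 + N}{3 + p} = N + p + \frac{6 + N}{3 + p}$)
$34 T{\left(-8,t \right)} 0^{4} = 34 \frac{6 + \left(\frac{4}{3}\right)^{2} + 3 \cdot \frac{4}{3} + 4 \left(-8\right) - \frac{32}{3}}{3 + \frac{4}{3}} \cdot 0^{4} = 34 \frac{6 + \frac{16}{9} + 4 - 32 - \frac{32}{3}}{\frac{13}{3}} \cdot 0 = 34 \cdot \frac{3}{13} \left(- \frac{278}{9}\right) 0 = 34 \left(- \frac{278}{39}\right) 0 = \left(- \frac{9452}{39}\right) 0 = 0$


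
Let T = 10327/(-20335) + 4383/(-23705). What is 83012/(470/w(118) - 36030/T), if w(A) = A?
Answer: 163549084880672/102478714209215 ≈ 1.5959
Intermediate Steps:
T = -66785968/96408235 (T = 10327*(-1/20335) + 4383*(-1/23705) = -10327/20335 - 4383/23705 = -66785968/96408235 ≈ -0.69274)
83012/(470/w(118) - 36030/T) = 83012/(470/118 - 36030/(-66785968/96408235)) = 83012/(470*(1/118) - 36030*(-96408235/66785968)) = 83012/(235/59 + 1736794353525/33392984) = 83012/(102478714209215/1970186056) = 83012*(1970186056/102478714209215) = 163549084880672/102478714209215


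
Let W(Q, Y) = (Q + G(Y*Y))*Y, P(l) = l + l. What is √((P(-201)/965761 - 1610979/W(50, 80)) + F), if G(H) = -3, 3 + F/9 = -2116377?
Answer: 17*I*√54317918413892761815585/907815340 ≈ 4364.4*I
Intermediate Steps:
F = -19047420 (F = -27 + 9*(-2116377) = -27 - 19047393 = -19047420)
P(l) = 2*l
W(Q, Y) = Y*(-3 + Q) (W(Q, Y) = (Q - 3)*Y = (-3 + Q)*Y = Y*(-3 + Q))
√((P(-201)/965761 - 1610979/W(50, 80)) + F) = √(((2*(-201))/965761 - 1610979*1/(80*(-3 + 50))) - 19047420) = √((-402*1/965761 - 1610979/(80*47)) - 19047420) = √((-402/965761 - 1610979/3760) - 19047420) = √(-1555822201539/3631261360 - 19047420) = √(-69167716075892739/3631261360) = 17*I*√54317918413892761815585/907815340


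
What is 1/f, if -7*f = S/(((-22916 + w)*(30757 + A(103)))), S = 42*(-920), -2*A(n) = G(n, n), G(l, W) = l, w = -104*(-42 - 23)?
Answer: -248039029/2760 ≈ -89869.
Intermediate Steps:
w = 6760 (w = -104*(-65) = 6760)
A(n) = -n/2
S = -38640
f = -2760/248039029 (f = -(-5520)/((-22916 + 6760)*(30757 - 1/2*103)) = -(-5520)/((-16156*(30757 - 103/2))) = -(-5520)/((-16156*61411/2)) = -(-5520)/(-496078058) = -(-5520)*(-1)/496078058 = -1/7*2760/35434147 = -2760/248039029 ≈ -1.1127e-5)
1/f = 1/(-2760/248039029) = -248039029/2760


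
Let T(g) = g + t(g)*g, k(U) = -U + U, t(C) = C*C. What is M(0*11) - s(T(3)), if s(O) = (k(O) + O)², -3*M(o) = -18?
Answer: -894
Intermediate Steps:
t(C) = C²
M(o) = 6 (M(o) = -⅓*(-18) = 6)
k(U) = 0
T(g) = g + g³ (T(g) = g + g²*g = g + g³)
s(O) = O² (s(O) = (0 + O)² = O²)
M(0*11) - s(T(3)) = 6 - (3 + 3³)² = 6 - (3 + 27)² = 6 - 1*30² = 6 - 1*900 = 6 - 900 = -894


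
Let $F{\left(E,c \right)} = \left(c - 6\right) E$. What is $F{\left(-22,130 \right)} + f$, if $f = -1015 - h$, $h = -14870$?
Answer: $11127$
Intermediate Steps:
$F{\left(E,c \right)} = E \left(-6 + c\right)$ ($F{\left(E,c \right)} = \left(-6 + c\right) E = E \left(-6 + c\right)$)
$f = 13855$ ($f = -1015 - -14870 = -1015 + 14870 = 13855$)
$F{\left(-22,130 \right)} + f = - 22 \left(-6 + 130\right) + 13855 = \left(-22\right) 124 + 13855 = -2728 + 13855 = 11127$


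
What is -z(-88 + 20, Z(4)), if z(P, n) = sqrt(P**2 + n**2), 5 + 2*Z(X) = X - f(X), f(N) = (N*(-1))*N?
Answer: -sqrt(18721)/2 ≈ -68.412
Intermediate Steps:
f(N) = -N**2 (f(N) = (-N)*N = -N**2)
Z(X) = -5/2 + X/2 + X**2/2 (Z(X) = -5/2 + (X - (-1)*X**2)/2 = -5/2 + (X + X**2)/2 = -5/2 + (X/2 + X**2/2) = -5/2 + X/2 + X**2/2)
-z(-88 + 20, Z(4)) = -sqrt((-88 + 20)**2 + (-5/2 + (1/2)*4 + (1/2)*4**2)**2) = -sqrt((-68)**2 + (-5/2 + 2 + (1/2)*16)**2) = -sqrt(4624 + (-5/2 + 2 + 8)**2) = -sqrt(4624 + (15/2)**2) = -sqrt(4624 + 225/4) = -sqrt(18721/4) = -sqrt(18721)/2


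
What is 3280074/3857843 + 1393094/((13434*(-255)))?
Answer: 2931056581669/6607848514905 ≈ 0.44357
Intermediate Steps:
3280074/3857843 + 1393094/((13434*(-255))) = 3280074*(1/3857843) + 1393094/(-3425670) = 3280074/3857843 + 1393094*(-1/3425670) = 3280074/3857843 - 696547/1712835 = 2931056581669/6607848514905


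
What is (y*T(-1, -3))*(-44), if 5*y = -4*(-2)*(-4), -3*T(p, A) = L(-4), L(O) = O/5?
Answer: 5632/75 ≈ 75.093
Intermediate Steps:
L(O) = O/5 (L(O) = O*(⅕) = O/5)
T(p, A) = 4/15 (T(p, A) = -(-4)/15 = -⅓*(-⅘) = 4/15)
y = -32/5 (y = (-4*(-2)*(-4))/5 = (8*(-4))/5 = (⅕)*(-32) = -32/5 ≈ -6.4000)
(y*T(-1, -3))*(-44) = -32/5*4/15*(-44) = -128/75*(-44) = 5632/75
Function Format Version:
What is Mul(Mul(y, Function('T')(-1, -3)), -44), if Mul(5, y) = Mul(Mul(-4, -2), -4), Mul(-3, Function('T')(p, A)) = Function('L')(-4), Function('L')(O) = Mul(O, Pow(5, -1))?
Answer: Rational(5632, 75) ≈ 75.093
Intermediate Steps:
Function('L')(O) = Mul(Rational(1, 5), O) (Function('L')(O) = Mul(O, Rational(1, 5)) = Mul(Rational(1, 5), O))
Function('T')(p, A) = Rational(4, 15) (Function('T')(p, A) = Mul(Rational(-1, 3), Mul(Rational(1, 5), -4)) = Mul(Rational(-1, 3), Rational(-4, 5)) = Rational(4, 15))
y = Rational(-32, 5) (y = Mul(Rational(1, 5), Mul(Mul(-4, -2), -4)) = Mul(Rational(1, 5), Mul(8, -4)) = Mul(Rational(1, 5), -32) = Rational(-32, 5) ≈ -6.4000)
Mul(Mul(y, Function('T')(-1, -3)), -44) = Mul(Mul(Rational(-32, 5), Rational(4, 15)), -44) = Mul(Rational(-128, 75), -44) = Rational(5632, 75)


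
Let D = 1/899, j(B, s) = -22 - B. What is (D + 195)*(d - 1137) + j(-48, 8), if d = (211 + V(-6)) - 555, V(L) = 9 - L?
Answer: -256975222/899 ≈ -2.8585e+5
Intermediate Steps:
d = -329 (d = (211 + (9 - 1*(-6))) - 555 = (211 + (9 + 6)) - 555 = (211 + 15) - 555 = 226 - 555 = -329)
D = 1/899 ≈ 0.0011123
(D + 195)*(d - 1137) + j(-48, 8) = (1/899 + 195)*(-329 - 1137) + (-22 - 1*(-48)) = (175306/899)*(-1466) + (-22 + 48) = -256998596/899 + 26 = -256975222/899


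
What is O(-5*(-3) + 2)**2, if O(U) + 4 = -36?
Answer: 1600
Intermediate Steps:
O(U) = -40 (O(U) = -4 - 36 = -40)
O(-5*(-3) + 2)**2 = (-40)**2 = 1600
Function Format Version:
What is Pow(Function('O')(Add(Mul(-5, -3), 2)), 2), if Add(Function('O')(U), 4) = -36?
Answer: 1600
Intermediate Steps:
Function('O')(U) = -40 (Function('O')(U) = Add(-4, -36) = -40)
Pow(Function('O')(Add(Mul(-5, -3), 2)), 2) = Pow(-40, 2) = 1600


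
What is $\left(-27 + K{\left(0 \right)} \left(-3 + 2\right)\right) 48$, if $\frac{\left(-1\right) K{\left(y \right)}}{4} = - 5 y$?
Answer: $-1296$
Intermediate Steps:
$K{\left(y \right)} = 20 y$ ($K{\left(y \right)} = - 4 \left(- 5 y\right) = 20 y$)
$\left(-27 + K{\left(0 \right)} \left(-3 + 2\right)\right) 48 = \left(-27 + 20 \cdot 0 \left(-3 + 2\right)\right) 48 = \left(-27 + 0 \left(-1\right)\right) 48 = \left(-27 + 0\right) 48 = \left(-27\right) 48 = -1296$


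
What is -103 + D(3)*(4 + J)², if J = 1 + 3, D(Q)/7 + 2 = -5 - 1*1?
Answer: -3687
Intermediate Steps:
D(Q) = -56 (D(Q) = -14 + 7*(-5 - 1*1) = -14 + 7*(-5 - 1) = -14 + 7*(-6) = -14 - 42 = -56)
J = 4
-103 + D(3)*(4 + J)² = -103 - 56*(4 + 4)² = -103 - 56*8² = -103 - 56*64 = -103 - 3584 = -3687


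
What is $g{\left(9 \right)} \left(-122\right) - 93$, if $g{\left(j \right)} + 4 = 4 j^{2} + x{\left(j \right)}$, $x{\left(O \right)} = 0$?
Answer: $-39133$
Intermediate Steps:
$g{\left(j \right)} = -4 + 4 j^{2}$ ($g{\left(j \right)} = -4 + \left(4 j^{2} + 0\right) = -4 + 4 j^{2}$)
$g{\left(9 \right)} \left(-122\right) - 93 = \left(-4 + 4 \cdot 9^{2}\right) \left(-122\right) - 93 = \left(-4 + 4 \cdot 81\right) \left(-122\right) - 93 = \left(-4 + 324\right) \left(-122\right) - 93 = 320 \left(-122\right) - 93 = -39040 - 93 = -39133$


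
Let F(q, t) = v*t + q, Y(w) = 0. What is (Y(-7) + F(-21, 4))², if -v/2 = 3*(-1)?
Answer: 9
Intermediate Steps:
v = 6 (v = -6*(-1) = -2*(-3) = 6)
F(q, t) = q + 6*t (F(q, t) = 6*t + q = q + 6*t)
(Y(-7) + F(-21, 4))² = (0 + (-21 + 6*4))² = (0 + (-21 + 24))² = (0 + 3)² = 3² = 9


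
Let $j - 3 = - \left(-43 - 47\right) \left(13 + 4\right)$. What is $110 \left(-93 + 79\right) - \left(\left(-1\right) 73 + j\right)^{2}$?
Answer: $-2133140$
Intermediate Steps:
$j = 1533$ ($j = 3 - \left(-43 - 47\right) \left(13 + 4\right) = 3 - \left(-90\right) 17 = 3 - -1530 = 3 + 1530 = 1533$)
$110 \left(-93 + 79\right) - \left(\left(-1\right) 73 + j\right)^{2} = 110 \left(-93 + 79\right) - \left(\left(-1\right) 73 + 1533\right)^{2} = 110 \left(-14\right) - \left(-73 + 1533\right)^{2} = -1540 - 1460^{2} = -1540 - 2131600 = -2133140$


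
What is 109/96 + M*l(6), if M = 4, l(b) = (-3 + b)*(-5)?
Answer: -5651/96 ≈ -58.865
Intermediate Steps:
l(b) = 15 - 5*b
109/96 + M*l(6) = 109/96 + 4*(15 - 5*6) = 109*(1/96) + 4*(15 - 30) = 109/96 + 4*(-15) = 109/96 - 60 = -5651/96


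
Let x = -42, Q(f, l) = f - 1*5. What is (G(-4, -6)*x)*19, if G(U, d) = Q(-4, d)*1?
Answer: 7182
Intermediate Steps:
Q(f, l) = -5 + f (Q(f, l) = f - 5 = -5 + f)
G(U, d) = -9 (G(U, d) = (-5 - 4)*1 = -9*1 = -9)
(G(-4, -6)*x)*19 = -9*(-42)*19 = 378*19 = 7182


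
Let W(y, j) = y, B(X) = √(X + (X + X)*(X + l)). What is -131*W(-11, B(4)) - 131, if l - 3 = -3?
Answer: 1310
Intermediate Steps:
l = 0 (l = 3 - 3 = 0)
B(X) = √(X + 2*X²) (B(X) = √(X + (X + X)*(X + 0)) = √(X + (2*X)*X) = √(X + 2*X²))
-131*W(-11, B(4)) - 131 = -131*(-11) - 131 = 1441 - 131 = 1310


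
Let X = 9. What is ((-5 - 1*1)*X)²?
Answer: 2916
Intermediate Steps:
((-5 - 1*1)*X)² = ((-5 - 1*1)*9)² = ((-5 - 1)*9)² = (-6*9)² = (-54)² = 2916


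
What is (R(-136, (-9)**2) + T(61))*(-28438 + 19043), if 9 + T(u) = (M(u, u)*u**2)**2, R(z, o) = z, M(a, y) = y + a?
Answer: -1936135667124105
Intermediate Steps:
M(a, y) = a + y
T(u) = -9 + 4*u**6 (T(u) = -9 + ((u + u)*u**2)**2 = -9 + ((2*u)*u**2)**2 = -9 + (2*u**3)**2 = -9 + 4*u**6)
(R(-136, (-9)**2) + T(61))*(-28438 + 19043) = (-136 + (-9 + 4*61**6))*(-28438 + 19043) = (-136 + (-9 + 4*51520374361))*(-9395) = (-136 + (-9 + 206081497444))*(-9395) = (-136 + 206081497435)*(-9395) = 206081497299*(-9395) = -1936135667124105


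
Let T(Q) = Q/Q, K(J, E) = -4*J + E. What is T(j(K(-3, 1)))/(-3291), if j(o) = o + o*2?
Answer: -1/3291 ≈ -0.00030386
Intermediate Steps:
K(J, E) = E - 4*J
j(o) = 3*o (j(o) = o + 2*o = 3*o)
T(Q) = 1
T(j(K(-3, 1)))/(-3291) = 1/(-3291) = 1*(-1/3291) = -1/3291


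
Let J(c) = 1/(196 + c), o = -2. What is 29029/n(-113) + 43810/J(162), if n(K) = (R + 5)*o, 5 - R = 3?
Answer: 31363813/2 ≈ 1.5682e+7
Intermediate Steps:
R = 2 (R = 5 - 1*3 = 5 - 3 = 2)
n(K) = -14 (n(K) = (2 + 5)*(-2) = 7*(-2) = -14)
29029/n(-113) + 43810/J(162) = 29029/(-14) + 43810/(1/(196 + 162)) = 29029*(-1/14) + 43810/(1/358) = -4147/2 + 43810/(1/358) = -4147/2 + 43810*358 = -4147/2 + 15683980 = 31363813/2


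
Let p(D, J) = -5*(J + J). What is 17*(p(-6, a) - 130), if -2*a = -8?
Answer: -2890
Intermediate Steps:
a = 4 (a = -1/2*(-8) = 4)
p(D, J) = -10*J
17*(p(-6, a) - 130) = 17*(-10*4 - 130) = 17*(-40 - 130) = 17*(-170) = -2890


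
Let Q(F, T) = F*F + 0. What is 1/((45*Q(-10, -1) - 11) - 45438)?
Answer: -1/40949 ≈ -2.4421e-5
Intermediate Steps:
Q(F, T) = F² (Q(F, T) = F² + 0 = F²)
1/((45*Q(-10, -1) - 11) - 45438) = 1/((45*(-10)² - 11) - 45438) = 1/((45*100 - 11) - 45438) = 1/((4500 - 11) - 45438) = 1/(4489 - 45438) = 1/(-40949) = -1/40949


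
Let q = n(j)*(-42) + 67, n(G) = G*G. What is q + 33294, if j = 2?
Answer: 33193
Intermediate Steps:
n(G) = G**2
q = -101 (q = 2**2*(-42) + 67 = 4*(-42) + 67 = -168 + 67 = -101)
q + 33294 = -101 + 33294 = 33193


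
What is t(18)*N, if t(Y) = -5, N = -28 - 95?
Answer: 615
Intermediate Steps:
N = -123
t(18)*N = -5*(-123) = 615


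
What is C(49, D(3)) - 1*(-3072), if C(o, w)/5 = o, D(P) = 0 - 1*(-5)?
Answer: 3317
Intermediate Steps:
D(P) = 5 (D(P) = 0 + 5 = 5)
C(o, w) = 5*o
C(49, D(3)) - 1*(-3072) = 5*49 - 1*(-3072) = 245 + 3072 = 3317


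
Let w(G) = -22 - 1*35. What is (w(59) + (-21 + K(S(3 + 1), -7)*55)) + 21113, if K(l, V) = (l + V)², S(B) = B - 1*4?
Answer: 23730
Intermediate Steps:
S(B) = -4 + B (S(B) = B - 4 = -4 + B)
w(G) = -57 (w(G) = -22 - 35 = -57)
K(l, V) = (V + l)²
(w(59) + (-21 + K(S(3 + 1), -7)*55)) + 21113 = (-57 + (-21 + (-7 + (-4 + (3 + 1)))²*55)) + 21113 = (-57 + (-21 + (-7 + (-4 + 4))²*55)) + 21113 = (-57 + (-21 + (-7 + 0)²*55)) + 21113 = (-57 + (-21 + (-7)²*55)) + 21113 = (-57 + (-21 + 49*55)) + 21113 = (-57 + (-21 + 2695)) + 21113 = (-57 + 2674) + 21113 = 2617 + 21113 = 23730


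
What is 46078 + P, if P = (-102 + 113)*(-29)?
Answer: 45759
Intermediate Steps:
P = -319 (P = 11*(-29) = -319)
46078 + P = 46078 - 319 = 45759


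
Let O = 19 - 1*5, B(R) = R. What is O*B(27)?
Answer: 378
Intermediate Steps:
O = 14 (O = 19 - 5 = 14)
O*B(27) = 14*27 = 378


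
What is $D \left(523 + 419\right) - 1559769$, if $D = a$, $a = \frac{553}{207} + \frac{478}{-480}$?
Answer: $- \frac{4300605847}{2760} \approx -1.5582 \cdot 10^{6}$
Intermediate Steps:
$a = \frac{27749}{16560}$ ($a = 553 \cdot \frac{1}{207} + 478 \left(- \frac{1}{480}\right) = \frac{553}{207} - \frac{239}{240} = \frac{27749}{16560} \approx 1.6757$)
$D = \frac{27749}{16560} \approx 1.6757$
$D \left(523 + 419\right) - 1559769 = \frac{27749 \left(523 + 419\right)}{16560} - 1559769 = \frac{27749}{16560} \cdot 942 - 1559769 = \frac{4356593}{2760} - 1559769 = - \frac{4300605847}{2760}$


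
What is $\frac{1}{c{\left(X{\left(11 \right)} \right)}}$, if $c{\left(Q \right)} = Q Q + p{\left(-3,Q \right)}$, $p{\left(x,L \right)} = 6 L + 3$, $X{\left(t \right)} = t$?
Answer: $\frac{1}{190} \approx 0.0052632$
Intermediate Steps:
$p{\left(x,L \right)} = 3 + 6 L$
$c{\left(Q \right)} = 3 + Q^{2} + 6 Q$ ($c{\left(Q \right)} = Q Q + \left(3 + 6 Q\right) = Q^{2} + \left(3 + 6 Q\right) = 3 + Q^{2} + 6 Q$)
$\frac{1}{c{\left(X{\left(11 \right)} \right)}} = \frac{1}{3 + 11^{2} + 6 \cdot 11} = \frac{1}{3 + 121 + 66} = \frac{1}{190}$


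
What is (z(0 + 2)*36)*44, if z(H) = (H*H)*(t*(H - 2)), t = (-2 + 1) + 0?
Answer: 0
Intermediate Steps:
t = -1 (t = -1 + 0 = -1)
z(H) = H**2*(2 - H) (z(H) = (H*H)*(-(H - 2)) = H**2*(-(-2 + H)) = H**2*(2 - H))
(z(0 + 2)*36)*44 = (((0 + 2)**2*(2 - (0 + 2)))*36)*44 = ((2**2*(2 - 1*2))*36)*44 = ((4*(2 - 2))*36)*44 = ((4*0)*36)*44 = (0*36)*44 = 0*44 = 0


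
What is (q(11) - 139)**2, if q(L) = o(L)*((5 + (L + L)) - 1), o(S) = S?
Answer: 21609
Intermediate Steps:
q(L) = L*(4 + 2*L) (q(L) = L*((5 + (L + L)) - 1) = L*((5 + 2*L) - 1) = L*(4 + 2*L))
(q(11) - 139)**2 = (2*11*(2 + 11) - 139)**2 = (2*11*13 - 139)**2 = (286 - 139)**2 = 147**2 = 21609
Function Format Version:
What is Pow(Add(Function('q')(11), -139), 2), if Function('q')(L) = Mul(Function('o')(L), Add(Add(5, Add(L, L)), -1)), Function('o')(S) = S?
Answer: 21609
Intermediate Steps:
Function('q')(L) = Mul(L, Add(4, Mul(2, L))) (Function('q')(L) = Mul(L, Add(Add(5, Add(L, L)), -1)) = Mul(L, Add(Add(5, Mul(2, L)), -1)) = Mul(L, Add(4, Mul(2, L))))
Pow(Add(Function('q')(11), -139), 2) = Pow(Add(Mul(2, 11, Add(2, 11)), -139), 2) = Pow(Add(Mul(2, 11, 13), -139), 2) = Pow(Add(286, -139), 2) = Pow(147, 2) = 21609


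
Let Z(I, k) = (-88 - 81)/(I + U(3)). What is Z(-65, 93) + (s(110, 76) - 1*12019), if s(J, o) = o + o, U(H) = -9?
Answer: -877989/74 ≈ -11865.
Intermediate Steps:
s(J, o) = 2*o
Z(I, k) = -169/(-9 + I) (Z(I, k) = (-88 - 81)/(I - 9) = -169/(-9 + I))
Z(-65, 93) + (s(110, 76) - 1*12019) = -169/(-9 - 65) + (2*76 - 1*12019) = -169/(-74) + (152 - 12019) = -169*(-1/74) - 11867 = 169/74 - 11867 = -877989/74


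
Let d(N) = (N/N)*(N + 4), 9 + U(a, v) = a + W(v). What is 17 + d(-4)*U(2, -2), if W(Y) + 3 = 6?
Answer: 17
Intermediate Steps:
W(Y) = 3 (W(Y) = -3 + 6 = 3)
U(a, v) = -6 + a (U(a, v) = -9 + (a + 3) = -9 + (3 + a) = -6 + a)
d(N) = 4 + N (d(N) = 1*(4 + N) = 4 + N)
17 + d(-4)*U(2, -2) = 17 + (4 - 4)*(-6 + 2) = 17 + 0*(-4) = 17 + 0 = 17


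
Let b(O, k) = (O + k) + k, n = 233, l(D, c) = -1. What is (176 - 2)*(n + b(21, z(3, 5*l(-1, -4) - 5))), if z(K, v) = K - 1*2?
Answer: 44544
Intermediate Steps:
z(K, v) = -2 + K (z(K, v) = K - 2 = -2 + K)
b(O, k) = O + 2*k
(176 - 2)*(n + b(21, z(3, 5*l(-1, -4) - 5))) = (176 - 2)*(233 + (21 + 2*(-2 + 3))) = 174*(233 + (21 + 2*1)) = 174*(233 + (21 + 2)) = 174*(233 + 23) = 174*256 = 44544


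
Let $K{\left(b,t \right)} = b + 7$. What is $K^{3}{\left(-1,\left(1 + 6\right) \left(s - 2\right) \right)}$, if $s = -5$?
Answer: $216$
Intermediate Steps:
$K{\left(b,t \right)} = 7 + b$
$K^{3}{\left(-1,\left(1 + 6\right) \left(s - 2\right) \right)} = \left(7 - 1\right)^{3} = 6^{3} = 216$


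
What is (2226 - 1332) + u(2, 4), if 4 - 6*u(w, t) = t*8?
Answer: 2668/3 ≈ 889.33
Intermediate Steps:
u(w, t) = 2/3 - 4*t/3 (u(w, t) = 2/3 - t*8/6 = 2/3 - 4*t/3)
(2226 - 1332) + u(2, 4) = (2226 - 1332) + (2/3 - 4/3*4) = 894 + (2/3 - 16/3) = 894 - 14/3 = 2668/3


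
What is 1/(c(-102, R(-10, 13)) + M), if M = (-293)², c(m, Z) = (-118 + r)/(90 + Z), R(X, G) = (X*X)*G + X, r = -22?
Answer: 69/5923574 ≈ 1.1648e-5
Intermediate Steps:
R(X, G) = X + G*X² (R(X, G) = X²*G + X = G*X² + X = X + G*X²)
c(m, Z) = -140/(90 + Z) (c(m, Z) = (-118 - 22)/(90 + Z) = -140/(90 + Z))
M = 85849
1/(c(-102, R(-10, 13)) + M) = 1/(-140/(90 - 10*(1 + 13*(-10))) + 85849) = 1/(-140/(90 - 10*(1 - 130)) + 85849) = 1/(-140/(90 - 10*(-129)) + 85849) = 1/(-140/(90 + 1290) + 85849) = 1/(-140/1380 + 85849) = 1/(-140*1/1380 + 85849) = 1/(-7/69 + 85849) = 1/(5923574/69) = 69/5923574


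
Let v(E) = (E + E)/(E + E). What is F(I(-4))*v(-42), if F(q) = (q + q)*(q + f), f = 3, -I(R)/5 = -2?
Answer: 260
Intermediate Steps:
I(R) = 10 (I(R) = -5*(-2) = 10)
v(E) = 1 (v(E) = (2*E)/((2*E)) = (2*E)*(1/(2*E)) = 1)
F(q) = 2*q*(3 + q) (F(q) = (q + q)*(q + 3) = (2*q)*(3 + q) = 2*q*(3 + q))
F(I(-4))*v(-42) = (2*10*(3 + 10))*1 = (2*10*13)*1 = 260*1 = 260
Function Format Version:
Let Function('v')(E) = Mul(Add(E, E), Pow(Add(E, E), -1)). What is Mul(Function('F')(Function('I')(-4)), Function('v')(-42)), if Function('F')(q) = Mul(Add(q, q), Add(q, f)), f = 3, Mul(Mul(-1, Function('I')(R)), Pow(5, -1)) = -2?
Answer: 260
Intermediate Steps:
Function('I')(R) = 10 (Function('I')(R) = Mul(-5, -2) = 10)
Function('v')(E) = 1 (Function('v')(E) = Mul(Mul(2, E), Pow(Mul(2, E), -1)) = Mul(Mul(2, E), Mul(Rational(1, 2), Pow(E, -1))) = 1)
Function('F')(q) = Mul(2, q, Add(3, q)) (Function('F')(q) = Mul(Add(q, q), Add(q, 3)) = Mul(Mul(2, q), Add(3, q)) = Mul(2, q, Add(3, q)))
Mul(Function('F')(Function('I')(-4)), Function('v')(-42)) = Mul(Mul(2, 10, Add(3, 10)), 1) = Mul(Mul(2, 10, 13), 1) = Mul(260, 1) = 260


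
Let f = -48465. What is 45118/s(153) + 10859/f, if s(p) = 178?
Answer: 1092355484/4313385 ≈ 253.25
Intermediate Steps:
45118/s(153) + 10859/f = 45118/178 + 10859/(-48465) = 45118*(1/178) + 10859*(-1/48465) = 22559/89 - 10859/48465 = 1092355484/4313385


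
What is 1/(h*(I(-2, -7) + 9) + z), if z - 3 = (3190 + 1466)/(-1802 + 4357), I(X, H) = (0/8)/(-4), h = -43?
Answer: -2555/976464 ≈ -0.0026166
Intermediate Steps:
I(X, H) = 0 (I(X, H) = (0*(⅛))*(-¼) = 0*(-¼) = 0)
z = 12321/2555 (z = 3 + (3190 + 1466)/(-1802 + 4357) = 3 + 4656/2555 = 12321/2555 ≈ 4.8223)
1/(h*(I(-2, -7) + 9) + z) = 1/(-43*(0 + 9) + 12321/2555) = 1/(-43*9 + 12321/2555) = 1/(-387 + 12321/2555) = 1/(-976464/2555) = -2555/976464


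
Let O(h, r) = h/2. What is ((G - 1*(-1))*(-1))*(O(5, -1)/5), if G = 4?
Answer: -5/2 ≈ -2.5000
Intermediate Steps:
O(h, r) = h/2 (O(h, r) = h*(1/2) = h/2)
((G - 1*(-1))*(-1))*(O(5, -1)/5) = ((4 - 1*(-1))*(-1))*(((1/2)*5)/5) = ((4 + 1)*(-1))*((5/2)*(1/5)) = (5*(-1))*(1/2) = -5*1/2 = -5/2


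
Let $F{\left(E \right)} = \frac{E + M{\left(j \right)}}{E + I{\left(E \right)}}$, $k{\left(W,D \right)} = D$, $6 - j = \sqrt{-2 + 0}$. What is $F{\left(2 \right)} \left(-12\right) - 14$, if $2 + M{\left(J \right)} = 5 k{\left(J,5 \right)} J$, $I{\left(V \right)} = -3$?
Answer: $1786 - 300 i \sqrt{2} \approx 1786.0 - 424.26 i$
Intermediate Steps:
$j = 6 - i \sqrt{2}$ ($j = 6 - \sqrt{-2 + 0} = 6 - \sqrt{-2} = 6 - i \sqrt{2} \approx 6.0 - 1.4142 i$)
$M{\left(J \right)} = -2 + 25 J$ ($M{\left(J \right)} = -2 + 5 \cdot 5 J = -2 + 25 J$)
$F{\left(E \right)} = \frac{148 + E - 25 i \sqrt{2}}{-3 + E}$ ($F{\left(E \right)} = \frac{E - \left(2 - 25 \left(6 - i \sqrt{2}\right)\right)}{E - 3} = \frac{E + \left(-2 + \left(150 - 25 i \sqrt{2}\right)\right)}{-3 + E} = \frac{E + \left(148 - 25 i \sqrt{2}\right)}{-3 + E} = \frac{148 + E - 25 i \sqrt{2}}{-3 + E}$)
$F{\left(2 \right)} \left(-12\right) - 14 = \frac{148 + 2 - 25 i \sqrt{2}}{-3 + 2} \left(-12\right) - 14 = \frac{150 - 25 i \sqrt{2}}{-1} \left(-12\right) - 14 = - (150 - 25 i \sqrt{2}) \left(-12\right) - 14 = \left(-150 + 25 i \sqrt{2}\right) \left(-12\right) - 14 = \left(1800 - 300 i \sqrt{2}\right) - 14 = 1786 - 300 i \sqrt{2}$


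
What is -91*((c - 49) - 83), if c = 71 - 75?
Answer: 12376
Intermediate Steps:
c = -4
-91*((c - 49) - 83) = -91*((-4 - 49) - 83) = -91*(-53 - 83) = -91*(-136) = 12376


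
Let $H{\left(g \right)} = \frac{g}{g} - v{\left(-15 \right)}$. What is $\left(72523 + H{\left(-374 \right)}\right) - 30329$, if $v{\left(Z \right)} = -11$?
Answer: $42206$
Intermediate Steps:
$H{\left(g \right)} = 12$ ($H{\left(g \right)} = \frac{g}{g} - -11 = 1 + 11 = 12$)
$\left(72523 + H{\left(-374 \right)}\right) - 30329 = \left(72523 + 12\right) - 30329 = 72535 - 30329 = 42206$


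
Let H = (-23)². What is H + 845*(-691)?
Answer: -583366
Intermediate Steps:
H = 529
H + 845*(-691) = 529 + 845*(-691) = 529 - 583895 = -583366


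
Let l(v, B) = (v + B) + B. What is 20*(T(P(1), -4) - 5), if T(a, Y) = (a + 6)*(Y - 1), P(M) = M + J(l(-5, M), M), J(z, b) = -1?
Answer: -700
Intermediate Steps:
l(v, B) = v + 2*B (l(v, B) = (B + v) + B = v + 2*B)
P(M) = -1 + M (P(M) = M - 1 = -1 + M)
T(a, Y) = (-1 + Y)*(6 + a) (T(a, Y) = (6 + a)*(-1 + Y) = (-1 + Y)*(6 + a))
20*(T(P(1), -4) - 5) = 20*((-6 - (-1 + 1) + 6*(-4) - 4*(-1 + 1)) - 5) = 20*((-6 - 1*0 - 24 - 4*0) - 5) = 20*((-6 + 0 - 24 + 0) - 5) = 20*(-30 - 5) = 20*(-35) = -700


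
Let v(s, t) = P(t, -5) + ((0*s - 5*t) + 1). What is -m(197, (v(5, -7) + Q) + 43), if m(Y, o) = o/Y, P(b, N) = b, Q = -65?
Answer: -7/197 ≈ -0.035533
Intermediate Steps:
v(s, t) = 1 - 4*t (v(s, t) = t + ((0*s - 5*t) + 1) = t + ((0 - 5*t) + 1) = t + (-5*t + 1) = t + (1 - 5*t) = 1 - 4*t)
-m(197, (v(5, -7) + Q) + 43) = -(((1 - 4*(-7)) - 65) + 43)/197 = -(((1 + 28) - 65) + 43)/197 = -((29 - 65) + 43)/197 = -(-36 + 43)/197 = -7/197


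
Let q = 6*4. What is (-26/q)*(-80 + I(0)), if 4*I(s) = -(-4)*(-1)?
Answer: 351/4 ≈ 87.750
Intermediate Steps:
I(s) = -1 (I(s) = (-(-4)*(-1))/4 = (-1*4)/4 = (¼)*(-4) = -1)
q = 24
(-26/q)*(-80 + I(0)) = (-26/24)*(-80 - 1) = -26*1/24*(-81) = -13/12*(-81) = 351/4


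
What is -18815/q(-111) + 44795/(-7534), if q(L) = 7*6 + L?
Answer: 138661355/519846 ≈ 266.74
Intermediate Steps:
q(L) = 42 + L
-18815/q(-111) + 44795/(-7534) = -18815/(42 - 111) + 44795/(-7534) = -18815/(-69) + 44795*(-1/7534) = -18815*(-1/69) - 44795/7534 = 18815/69 - 44795/7534 = 138661355/519846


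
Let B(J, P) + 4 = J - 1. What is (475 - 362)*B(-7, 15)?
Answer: -1356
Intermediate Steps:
B(J, P) = -5 + J (B(J, P) = -4 + (J - 1) = -4 + (-1 + J) = -5 + J)
(475 - 362)*B(-7, 15) = (475 - 362)*(-5 - 7) = 113*(-12) = -1356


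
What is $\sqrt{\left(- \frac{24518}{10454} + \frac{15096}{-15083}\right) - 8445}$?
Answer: $\frac{7 i \sqrt{1071657687525008206}}{78838841} \approx 91.915 i$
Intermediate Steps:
$\sqrt{\left(- \frac{24518}{10454} + \frac{15096}{-15083}\right) - 8445} = \sqrt{\left(\left(-24518\right) \frac{1}{10454} + 15096 \left(- \frac{1}{15083}\right)\right) - 8445} = \sqrt{\left(- \frac{12259}{5227} - \frac{15096}{15083}\right) - 8445} = \sqrt{- \frac{263809289}{78838841} - 8445} = \sqrt{- \frac{666057821534}{78838841}} = \frac{7 i \sqrt{1071657687525008206}}{78838841}$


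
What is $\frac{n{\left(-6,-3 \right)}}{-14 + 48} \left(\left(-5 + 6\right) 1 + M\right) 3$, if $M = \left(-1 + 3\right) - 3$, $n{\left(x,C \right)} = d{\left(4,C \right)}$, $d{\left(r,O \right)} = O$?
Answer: $0$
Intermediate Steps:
$n{\left(x,C \right)} = C$
$M = -1$ ($M = 2 - 3 = -1$)
$\frac{n{\left(-6,-3 \right)}}{-14 + 48} \left(\left(-5 + 6\right) 1 + M\right) 3 = \frac{1}{-14 + 48} \left(-3\right) \left(\left(-5 + 6\right) 1 - 1\right) 3 = \frac{1}{34} \left(-3\right) \left(1 \cdot 1 - 1\right) 3 = \frac{1}{34} \left(-3\right) \left(1 - 1\right) 3 = - \frac{3 \cdot 0 \cdot 3}{34} = \left(- \frac{3}{34}\right) 0 = 0$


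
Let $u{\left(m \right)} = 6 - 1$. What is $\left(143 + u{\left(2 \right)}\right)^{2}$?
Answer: $21904$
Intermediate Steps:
$u{\left(m \right)} = 5$
$\left(143 + u{\left(2 \right)}\right)^{2} = \left(143 + 5\right)^{2} = 148^{2} = 21904$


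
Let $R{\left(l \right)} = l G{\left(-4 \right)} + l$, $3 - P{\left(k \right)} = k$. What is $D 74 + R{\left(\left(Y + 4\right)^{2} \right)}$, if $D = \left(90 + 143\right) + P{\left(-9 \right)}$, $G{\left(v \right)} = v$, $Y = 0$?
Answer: $18082$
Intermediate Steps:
$P{\left(k \right)} = 3 - k$
$R{\left(l \right)} = - 3 l$ ($R{\left(l \right)} = l \left(-4\right) + l = - 4 l + l = - 3 l$)
$D = 245$ ($D = \left(90 + 143\right) + \left(3 - -9\right) = 233 + \left(3 + 9\right) = 233 + 12 = 245$)
$D 74 + R{\left(\left(Y + 4\right)^{2} \right)} = 245 \cdot 74 - 3 \left(0 + 4\right)^{2} = 18130 - 3 \cdot 4^{2} = 18130 - 48 = 18082$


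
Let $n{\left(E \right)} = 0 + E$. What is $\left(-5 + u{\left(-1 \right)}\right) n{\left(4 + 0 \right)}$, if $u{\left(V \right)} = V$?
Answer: $-24$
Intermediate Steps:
$n{\left(E \right)} = E$
$\left(-5 + u{\left(-1 \right)}\right) n{\left(4 + 0 \right)} = \left(-5 - 1\right) \left(4 + 0\right) = \left(-6\right) 4 = -24$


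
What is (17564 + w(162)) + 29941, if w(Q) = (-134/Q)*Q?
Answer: 47371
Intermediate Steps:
w(Q) = -134
(17564 + w(162)) + 29941 = (17564 - 134) + 29941 = 17430 + 29941 = 47371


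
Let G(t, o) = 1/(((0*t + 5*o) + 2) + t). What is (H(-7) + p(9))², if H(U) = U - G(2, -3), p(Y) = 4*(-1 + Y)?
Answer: 76176/121 ≈ 629.55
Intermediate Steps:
G(t, o) = 1/(2 + t + 5*o) (G(t, o) = 1/(((0 + 5*o) + 2) + t) = 1/((5*o + 2) + t) = 1/((2 + 5*o) + t) = 1/(2 + t + 5*o))
p(Y) = -4 + 4*Y
H(U) = 1/11 + U (H(U) = U - 1/(2 + 2 + 5*(-3)) = U - 1/(2 + 2 - 15) = U - 1/(-11) = U - 1*(-1/11) = U + 1/11 = 1/11 + U)
(H(-7) + p(9))² = ((1/11 - 7) + (-4 + 4*9))² = (-76/11 + (-4 + 36))² = (-76/11 + 32)² = (276/11)² = 76176/121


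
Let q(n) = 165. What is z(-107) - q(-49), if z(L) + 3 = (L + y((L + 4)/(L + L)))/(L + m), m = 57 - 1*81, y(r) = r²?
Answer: -1002988805/5999276 ≈ -167.19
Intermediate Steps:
m = -24 (m = 57 - 81 = -24)
z(L) = -3 + (L + (4 + L)²/(4*L²))/(-24 + L) (z(L) = -3 + (L + ((L + 4)/(L + L))²)/(L - 24) = -3 + (L + ((4 + L)/((2*L)))²)/(-24 + L) = -3 + (L + ((4 + L)*(1/(2*L)))²)/(-24 + L) = -3 + (L + ((4 + L)/(2*L))²)/(-24 + L) = -3 + (L + (4 + L)²/(4*L²))/(-24 + L))
z(-107) - q(-49) = (¼)*((4 - 107)² + 8*(-107)²*(36 - 1*(-107)))/((-107)²*(-24 - 107)) - 1*165 = (¼)*(1/11449)*((-103)² + 8*11449*(36 + 107))/(-131) - 165 = (¼)*(1/11449)*(-1/131)*(10609 + 8*11449*143) - 165 = (¼)*(1/11449)*(-1/131)*(10609 + 13097656) - 165 = (¼)*(1/11449)*(-1/131)*13108265 - 165 = -13108265/5999276 - 165 = -1002988805/5999276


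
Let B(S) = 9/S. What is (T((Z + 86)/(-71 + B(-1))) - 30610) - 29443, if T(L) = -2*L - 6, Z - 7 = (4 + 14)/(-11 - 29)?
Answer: -48045349/800 ≈ -60057.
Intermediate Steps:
Z = 131/20 (Z = 7 + (4 + 14)/(-11 - 29) = 7 + 18/(-40) = 7 + 18*(-1/40) = 7 - 9/20 = 131/20 ≈ 6.5500)
T(L) = -6 - 2*L
(T((Z + 86)/(-71 + B(-1))) - 30610) - 29443 = ((-6 - 2*(131/20 + 86)/(-71 + 9/(-1))) - 30610) - 29443 = ((-6 - 1851/(10*(-71 + 9*(-1)))) - 30610) - 29443 = ((-6 - 1851/(10*(-71 - 9))) - 30610) - 29443 = ((-6 - 1851/(10*(-80))) - 30610) - 29443 = ((-6 - 1851*(-1)/(10*80)) - 30610) - 29443 = ((-6 - 2*(-1851/1600)) - 30610) - 29443 = ((-6 + 1851/800) - 30610) - 29443 = (-2949/800 - 30610) - 29443 = -24490949/800 - 29443 = -48045349/800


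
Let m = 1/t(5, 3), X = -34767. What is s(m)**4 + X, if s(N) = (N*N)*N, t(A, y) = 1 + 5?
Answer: -75680191475711/2176782336 ≈ -34767.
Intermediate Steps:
t(A, y) = 6
m = 1/6 ≈ 0.16667
s(N) = N**3 (s(N) = N**2*N = N**3)
s(m)**4 + X = ((1/6)**3)**4 - 34767 = (1/216)**4 - 34767 = 1/2176782336 - 34767 = -75680191475711/2176782336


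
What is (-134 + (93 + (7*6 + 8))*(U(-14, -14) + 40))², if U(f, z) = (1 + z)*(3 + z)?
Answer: 677821225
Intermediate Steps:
(-134 + (93 + (7*6 + 8))*(U(-14, -14) + 40))² = (-134 + (93 + (7*6 + 8))*((3 + (-14)² + 4*(-14)) + 40))² = (-134 + (93 + (42 + 8))*((3 + 196 - 56) + 40))² = (-134 + (93 + 50)*(143 + 40))² = (-134 + 143*183)² = (-134 + 26169)² = 26035² = 677821225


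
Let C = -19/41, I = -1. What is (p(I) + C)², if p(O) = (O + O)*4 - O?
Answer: 93636/1681 ≈ 55.703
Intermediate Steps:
p(O) = 7*O (p(O) = (2*O)*4 - O = 8*O - O = 7*O)
C = -19/41 (C = -19*1/41 = -19/41 ≈ -0.46341)
(p(I) + C)² = (7*(-1) - 19/41)² = (-7 - 19/41)² = (-306/41)² = 93636/1681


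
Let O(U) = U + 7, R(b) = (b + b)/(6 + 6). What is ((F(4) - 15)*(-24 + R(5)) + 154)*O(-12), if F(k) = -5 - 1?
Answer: -6405/2 ≈ -3202.5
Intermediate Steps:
R(b) = b/6 (R(b) = (2*b)/12 = (2*b)*(1/12) = b/6)
O(U) = 7 + U
F(k) = -6
((F(4) - 15)*(-24 + R(5)) + 154)*O(-12) = ((-6 - 15)*(-24 + (⅙)*5) + 154)*(7 - 12) = (-21*(-24 + ⅚) + 154)*(-5) = (-21*(-139/6) + 154)*(-5) = (973/2 + 154)*(-5) = (1281/2)*(-5) = -6405/2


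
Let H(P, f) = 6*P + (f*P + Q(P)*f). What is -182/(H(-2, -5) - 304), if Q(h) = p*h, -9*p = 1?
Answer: 819/1382 ≈ 0.59262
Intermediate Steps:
p = -1/9 (p = -1/9*1 = -1/9 ≈ -0.11111)
Q(h) = -h/9
H(P, f) = 6*P + 8*P*f/9 (H(P, f) = 6*P + (f*P + (-P/9)*f) = 6*P + (P*f - P*f/9) = 6*P + 8*P*f/9)
-182/(H(-2, -5) - 304) = -182/((2/9)*(-2)*(27 + 4*(-5)) - 304) = -182/((2/9)*(-2)*(27 - 20) - 304) = -182/((2/9)*(-2)*7 - 304) = -182/(-28/9 - 304) = -182/(-2764/9) = -182*(-9/2764) = 819/1382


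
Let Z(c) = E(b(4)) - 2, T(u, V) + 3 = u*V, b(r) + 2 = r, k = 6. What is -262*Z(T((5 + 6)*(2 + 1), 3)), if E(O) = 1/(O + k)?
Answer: 1965/4 ≈ 491.25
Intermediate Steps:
b(r) = -2 + r
T(u, V) = -3 + V*u (T(u, V) = -3 + u*V = -3 + V*u)
E(O) = 1/(6 + O) (E(O) = 1/(O + 6) = 1/(6 + O))
Z(c) = -15/8 (Z(c) = 1/(6 + (-2 + 4)) - 2 = 1/(6 + 2) - 2 = 1/8 - 2 = -15/8)
-262*Z(T((5 + 6)*(2 + 1), 3)) = -262*(-15/8) = 1965/4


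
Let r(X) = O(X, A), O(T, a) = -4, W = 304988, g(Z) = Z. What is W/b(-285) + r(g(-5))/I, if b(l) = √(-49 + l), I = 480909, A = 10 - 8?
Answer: -4/480909 - 152494*I*√334/167 ≈ -8.3176e-6 - 16688.0*I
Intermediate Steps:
A = 2
r(X) = -4
W/b(-285) + r(g(-5))/I = 304988/(√(-49 - 285)) - 4/480909 = 304988/(√(-334)) - 4*1/480909 = 304988/((I*√334)) - 4/480909 = 304988*(-I*√334/334) - 4/480909 = -152494*I*√334/167 - 4/480909 = -4/480909 - 152494*I*√334/167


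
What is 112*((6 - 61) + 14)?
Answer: -4592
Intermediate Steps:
112*((6 - 61) + 14) = 112*(-55 + 14) = 112*(-41) = -4592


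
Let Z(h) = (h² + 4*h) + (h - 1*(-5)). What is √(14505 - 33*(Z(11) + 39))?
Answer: 3*√805 ≈ 85.118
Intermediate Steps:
Z(h) = 5 + h² + 5*h (Z(h) = (h² + 4*h) + (h + 5) = (h² + 4*h) + (5 + h) = 5 + h² + 5*h)
√(14505 - 33*(Z(11) + 39)) = √(14505 - 33*((5 + 11² + 5*11) + 39)) = √(14505 - 33*((5 + 121 + 55) + 39)) = √(14505 - 33*(181 + 39)) = √(14505 - 33*220) = √(14505 - 7260) = √7245 = 3*√805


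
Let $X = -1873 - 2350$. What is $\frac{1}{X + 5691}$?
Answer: $\frac{1}{1468} \approx 0.0006812$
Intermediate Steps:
$X = -4223$
$\frac{1}{X + 5691} = \frac{1}{-4223 + 5691} = \frac{1}{1468}$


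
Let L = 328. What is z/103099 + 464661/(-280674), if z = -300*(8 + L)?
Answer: -8466447071/3215245414 ≈ -2.6332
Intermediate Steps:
z = -100800 (z = -300*(8 + 328) = -300*336 = -100800)
z/103099 + 464661/(-280674) = -100800/103099 + 464661/(-280674) = -100800*1/103099 + 464661*(-1/280674) = -100800/103099 - 51629/31186 = -8466447071/3215245414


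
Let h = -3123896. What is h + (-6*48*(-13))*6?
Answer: -3101432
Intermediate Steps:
h + (-6*48*(-13))*6 = -3123896 + (-6*48*(-13))*6 = -3123896 - 288*(-13)*6 = -3123896 + 3744*6 = -3123896 + 22464 = -3101432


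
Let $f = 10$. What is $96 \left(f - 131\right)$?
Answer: $-11616$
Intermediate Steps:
$96 \left(f - 131\right) = 96 \left(10 - 131\right) = 96 \left(-121\right) = -11616$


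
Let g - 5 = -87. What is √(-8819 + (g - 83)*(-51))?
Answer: 2*I*√101 ≈ 20.1*I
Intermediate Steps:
g = -82 (g = 5 - 87 = -82)
√(-8819 + (g - 83)*(-51)) = √(-8819 + (-82 - 83)*(-51)) = √(-8819 - 165*(-51)) = √(-8819 + 8415) = √(-404) = 2*I*√101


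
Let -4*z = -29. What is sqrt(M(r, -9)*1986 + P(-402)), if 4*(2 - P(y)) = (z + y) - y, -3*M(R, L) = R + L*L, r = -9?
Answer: I*sqrt(762621)/4 ≈ 218.32*I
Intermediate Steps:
z = 29/4 (z = -1/4*(-29) = 29/4 ≈ 7.2500)
M(R, L) = -R/3 - L**2/3 (M(R, L) = -(R + L*L)/3 = -(R + L**2)/3 = -R/3 - L**2/3)
P(y) = 3/16 (P(y) = 2 - ((29/4 + y) - y)/4 = 2 - 1/4*29/4 = 2 - 29/16 = 3/16)
sqrt(M(r, -9)*1986 + P(-402)) = sqrt((-1/3*(-9) - 1/3*(-9)**2)*1986 + 3/16) = sqrt((3 - 1/3*81)*1986 + 3/16) = sqrt((3 - 27)*1986 + 3/16) = sqrt(-24*1986 + 3/16) = sqrt(-47664 + 3/16) = sqrt(-762621/16) = I*sqrt(762621)/4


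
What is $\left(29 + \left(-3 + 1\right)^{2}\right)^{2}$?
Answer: $1089$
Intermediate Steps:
$\left(29 + \left(-3 + 1\right)^{2}\right)^{2} = \left(29 + \left(-2\right)^{2}\right)^{2} = \left(29 + 4\right)^{2} = 33^{2} = 1089$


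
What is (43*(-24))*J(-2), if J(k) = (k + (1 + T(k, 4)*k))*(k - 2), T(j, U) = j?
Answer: 12384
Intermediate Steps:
J(k) = (-2 + k)*(1 + k + k²) (J(k) = (k + (1 + k*k))*(k - 2) = (k + (1 + k²))*(-2 + k) = (1 + k + k²)*(-2 + k) = (-2 + k)*(1 + k + k²))
(43*(-24))*J(-2) = (43*(-24))*(-2 + (-2)³ - 1*(-2) - 1*(-2)²) = -1032*(-2 - 8 + 2 - 1*4) = -1032*(-2 - 8 + 2 - 4) = -1032*(-12) = 12384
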